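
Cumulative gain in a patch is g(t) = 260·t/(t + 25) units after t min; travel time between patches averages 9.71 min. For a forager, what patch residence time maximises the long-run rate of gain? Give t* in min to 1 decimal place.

15.6 min

Optimal t* satisfies g'(t*) = g(t*)/(T + t*).
g'(t) = 260·25/(t + 25)². Setting 260·25/(t+25)² = 260t/[(t+25)(9.71+t)] gives 25(9.71+t) = t(t+25), so t² = 25×9.71 = 242.8.
t* = √242.8 = 15.58 min.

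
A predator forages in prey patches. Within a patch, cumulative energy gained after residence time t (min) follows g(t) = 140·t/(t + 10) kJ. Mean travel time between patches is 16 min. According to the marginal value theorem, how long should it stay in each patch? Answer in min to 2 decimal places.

12.65 min

Optimal t* satisfies g'(t*) = g(t*)/(T + t*).
g'(t) = 140·10/(t + 10)². Setting 140·10/(t+10)² = 140t/[(t+10)(16+t)] gives 10(16+t) = t(t+10), so t² = 10×16 = 160.
t* = √160 = 12.65 min.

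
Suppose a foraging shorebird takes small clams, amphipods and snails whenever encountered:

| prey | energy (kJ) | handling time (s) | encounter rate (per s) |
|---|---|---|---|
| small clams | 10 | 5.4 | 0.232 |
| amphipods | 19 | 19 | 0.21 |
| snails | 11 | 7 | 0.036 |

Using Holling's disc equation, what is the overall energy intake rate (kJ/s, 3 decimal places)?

R = Σλ_iE_i / (1 + Σλ_ih_i)
Numerator: 0.232×10 + 0.21×19 + 0.036×11 = 6.706
Denominator: 1 + 0.232×5.4 + 0.21×19 + 0.036×7 = 6.495
R = 6.706/6.495 = 1.033 kJ/s

1.033 kJ/s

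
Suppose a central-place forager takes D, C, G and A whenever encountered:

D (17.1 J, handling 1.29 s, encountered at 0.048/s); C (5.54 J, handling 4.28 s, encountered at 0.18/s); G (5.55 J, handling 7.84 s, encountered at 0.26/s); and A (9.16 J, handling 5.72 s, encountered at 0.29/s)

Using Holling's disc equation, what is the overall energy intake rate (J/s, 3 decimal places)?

1.070 J/s

R = (0.048×17.1 + 0.18×5.54 + 0.26×5.55 + 0.29×9.16) / (1 + 0.048×1.29 + 0.18×4.28 + 0.26×7.84 + 0.29×5.72) = 5.917/5.53 = 1.07 J/s.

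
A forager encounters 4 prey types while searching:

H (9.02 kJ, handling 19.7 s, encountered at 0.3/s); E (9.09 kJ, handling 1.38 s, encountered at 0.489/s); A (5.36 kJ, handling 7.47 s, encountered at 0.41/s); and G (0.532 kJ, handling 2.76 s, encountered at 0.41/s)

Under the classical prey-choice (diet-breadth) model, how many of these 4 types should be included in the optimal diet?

Rank by E/h (kJ/s): E 6.59, A 0.718, H 0.458, G 0.193. Include each in turn until the next type's E/h falls below the running intake rate.
Rate on top 1: 2.654. A: 0.718 < 2.654 → exclude; stop.
Optimal diet: E — 1 of 4 types.

1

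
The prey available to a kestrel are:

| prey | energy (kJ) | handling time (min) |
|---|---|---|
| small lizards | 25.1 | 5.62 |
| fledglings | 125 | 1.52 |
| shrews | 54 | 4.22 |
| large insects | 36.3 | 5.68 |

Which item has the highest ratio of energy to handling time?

fledglings

In descending order of E/h:
fledglings: 125/1.52 = 82.2 kJ/min
shrews: 54/4.22 = 12.8 kJ/min
large insects: 36.3/5.68 = 6.39 kJ/min
small lizards: 25.1/5.62 = 4.47 kJ/min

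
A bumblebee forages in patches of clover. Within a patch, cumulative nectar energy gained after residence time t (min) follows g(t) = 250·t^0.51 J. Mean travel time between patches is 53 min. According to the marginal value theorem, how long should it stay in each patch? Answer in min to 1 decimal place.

55.2 min

By the marginal value theorem, leave when the instantaneous gain rate g'(t) equals the habitat-wide average g(t)/(T + t).
g'(t) = 0.51·250·t^-0.49. Setting 0.51·250·t^-0.49 = 250·t^0.51/(53+t) gives 0.51(53+t) = t, so 0.49·t = 0.51×53.
t* = 0.51×53/0.49 = 55.16 min.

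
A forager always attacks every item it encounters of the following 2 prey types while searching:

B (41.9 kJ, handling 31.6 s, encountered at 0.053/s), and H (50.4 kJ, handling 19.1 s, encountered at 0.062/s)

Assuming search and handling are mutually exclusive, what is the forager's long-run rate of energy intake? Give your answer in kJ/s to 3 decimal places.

R = (0.053×41.9 + 0.062×50.4) / (1 + 0.053×31.6 + 0.062×19.1) = 5.345/3.859 = 1.385 kJ/s.

1.385 kJ/s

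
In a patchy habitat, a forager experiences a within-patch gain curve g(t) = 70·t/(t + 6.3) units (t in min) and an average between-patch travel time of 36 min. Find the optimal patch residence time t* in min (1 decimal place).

Maximise g(t)/(T+t): set derivative to zero → g'(t)(T+t) = g(t).
g'(t) = 70·6.3/(t + 6.3)². Setting 70·6.3/(t+6.3)² = 70t/[(t+6.3)(36+t)] gives 6.3(36+t) = t(t+6.3), so t² = 6.3×36 = 226.8.
t* = √226.8 = 15.06 min.

15.1 min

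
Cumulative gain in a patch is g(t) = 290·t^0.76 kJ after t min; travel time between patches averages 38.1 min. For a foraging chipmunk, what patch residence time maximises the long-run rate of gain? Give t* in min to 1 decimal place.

Maximise g(t)/(T+t): set derivative to zero → g'(t)(T+t) = g(t).
g'(t) = 0.76·290·t^-0.24. Setting 0.76·290·t^-0.24 = 290·t^0.76/(38.1+t) gives 0.76(38.1+t) = t, so 0.24·t = 0.76×38.1.
t* = 0.76×38.1/0.24 = 120.7 min.

120.7 min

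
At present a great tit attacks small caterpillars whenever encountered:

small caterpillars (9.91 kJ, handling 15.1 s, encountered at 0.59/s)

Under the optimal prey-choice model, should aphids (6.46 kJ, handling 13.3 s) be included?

On small caterpillars alone, R = ΣλE/(1+Σλh) = 5.847/9.909 = 0.5901 kJ/s.
Profitability of aphids: 6.46/13.3 = 0.4857 kJ/s.
Since 0.4857 < R, time spent handling aphids is better spent searching.

No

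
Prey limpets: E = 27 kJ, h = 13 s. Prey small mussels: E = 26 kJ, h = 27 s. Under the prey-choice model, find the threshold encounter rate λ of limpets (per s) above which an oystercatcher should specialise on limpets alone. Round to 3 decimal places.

At the threshold, the rate on limpets alone equals the profitability of small mussels: λ·27/(1 + λ·13) = 26/27 = 0.963.
Rearranging, λ(27 − 0.963×13) = 0.963, so λ = 0.963/14.48 = 0.0665 per s.

0.066 per s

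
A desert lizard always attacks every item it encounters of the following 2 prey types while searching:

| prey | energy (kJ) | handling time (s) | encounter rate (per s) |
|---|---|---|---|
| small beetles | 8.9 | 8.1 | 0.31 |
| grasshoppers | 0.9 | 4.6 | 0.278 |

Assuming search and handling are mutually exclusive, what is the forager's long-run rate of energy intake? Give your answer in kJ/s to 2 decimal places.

Energy encountered per unit search time: 0.31×8.9 + 0.278×0.9 = 3.009 kJ/s.
Handling time per unit search time: 0.31×8.1 + 0.278×4.6 = 3.79.
Rate = 3.009/(1 + 3.79) = 0.6283 kJ/s.

0.63 kJ/s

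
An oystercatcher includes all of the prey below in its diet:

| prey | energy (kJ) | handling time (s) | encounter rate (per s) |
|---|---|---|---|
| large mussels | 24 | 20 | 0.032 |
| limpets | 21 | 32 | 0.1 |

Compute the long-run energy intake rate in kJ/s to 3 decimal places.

0.593 kJ/s

Energy encountered per unit search time: 0.032×24 + 0.1×21 = 2.868 kJ/s.
Handling time per unit search time: 0.032×20 + 0.1×32 = 3.84.
Rate = 2.868/(1 + 3.84) = 0.5926 kJ/s.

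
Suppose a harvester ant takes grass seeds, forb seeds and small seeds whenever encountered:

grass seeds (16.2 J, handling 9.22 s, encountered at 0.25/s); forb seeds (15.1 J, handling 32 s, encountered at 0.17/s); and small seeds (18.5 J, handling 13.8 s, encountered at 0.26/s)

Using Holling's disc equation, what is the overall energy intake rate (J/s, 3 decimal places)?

0.927 J/s

Energy encountered per unit search time: 0.25×16.2 + 0.17×15.1 + 0.26×18.5 = 11.43 J/s.
Handling time per unit search time: 0.25×9.22 + 0.17×32 + 0.26×13.8 = 11.33.
Rate = 11.43/(1 + 11.33) = 0.9265 J/s.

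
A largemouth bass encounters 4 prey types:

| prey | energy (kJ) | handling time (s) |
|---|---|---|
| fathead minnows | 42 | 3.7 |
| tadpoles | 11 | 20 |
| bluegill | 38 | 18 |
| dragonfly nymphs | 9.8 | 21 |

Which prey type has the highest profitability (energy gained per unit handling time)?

Profitability E/h (kJ/s): fathead minnows = 42/3.7 = 11.4, tadpoles = 11/20 = 0.55, bluegill = 38/18 = 2.11, dragonfly nymphs = 9.8/21 = 0.467.
Ranked: fathead minnows > bluegill > tadpoles > dragonfly nymphs.

fathead minnows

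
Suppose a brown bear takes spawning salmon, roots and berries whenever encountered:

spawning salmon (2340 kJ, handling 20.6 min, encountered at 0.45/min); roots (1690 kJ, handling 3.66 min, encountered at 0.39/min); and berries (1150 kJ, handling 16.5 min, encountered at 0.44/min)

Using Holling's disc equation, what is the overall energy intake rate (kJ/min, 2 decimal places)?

117.00 kJ/min

Energy encountered per unit search time: 0.45×2340 + 0.39×1690 + 0.44×1150 = 2218 kJ/min.
Handling time per unit search time: 0.45×20.6 + 0.39×3.66 + 0.44×16.5 = 17.96.
Rate = 2218/(1 + 17.96) = 117 kJ/min.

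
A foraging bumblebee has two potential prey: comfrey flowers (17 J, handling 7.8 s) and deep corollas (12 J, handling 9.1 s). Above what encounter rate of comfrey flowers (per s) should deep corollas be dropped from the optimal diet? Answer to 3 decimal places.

0.196 per s

At the threshold, the rate on comfrey flowers alone equals the profitability of deep corollas: λ·17/(1 + λ·7.8) = 12/9.1 = 1.319.
Rearranging, λ(17 − 1.319×7.8) = 1.319, so λ = 1.319/6.714 = 0.1964 per s.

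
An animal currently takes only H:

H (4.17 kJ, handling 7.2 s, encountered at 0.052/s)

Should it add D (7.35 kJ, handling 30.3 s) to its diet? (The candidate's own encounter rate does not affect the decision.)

Current rate: (0.052×4.17)/(1 + 0.052×7.2) = 0.1578 kJ/s.
D: E/h = 7.35/30.3 = 0.2426 kJ/s.
Since 0.2426 > R, including D increases the long-run rate.

Yes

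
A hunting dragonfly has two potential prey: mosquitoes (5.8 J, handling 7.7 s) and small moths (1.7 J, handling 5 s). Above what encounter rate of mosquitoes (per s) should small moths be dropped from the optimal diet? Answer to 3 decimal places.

Drop small moths once their profitability E₂/h₂ falls below the rate achievable on mosquitoes alone: E₂/h₂ = λE₁/(1 + λh₁).
Solve for λ: λE₁h₂ = E₂(1 + λh₁) → λ(E₁h₂ − E₂h₁) = E₂ → λ = E₂/(E₁h₂ − E₂h₁).
λ = 1.7/(5.8×5 − 1.7×7.7) = 1.7/15.91 = 0.1069 per s.

0.107 per s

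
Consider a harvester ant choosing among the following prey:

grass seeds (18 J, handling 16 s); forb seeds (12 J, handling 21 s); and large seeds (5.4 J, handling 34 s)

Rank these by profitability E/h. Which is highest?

grass seeds

In descending order of E/h:
grass seeds: 18/16 = 1.12 J/s
forb seeds: 12/21 = 0.571 J/s
large seeds: 5.4/34 = 0.159 J/s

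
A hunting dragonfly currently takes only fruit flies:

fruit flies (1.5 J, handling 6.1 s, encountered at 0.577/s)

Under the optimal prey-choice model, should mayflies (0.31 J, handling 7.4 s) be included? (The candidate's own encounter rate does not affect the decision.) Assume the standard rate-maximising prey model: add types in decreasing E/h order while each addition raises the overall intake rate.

On fruit flies alone, R = ΣλE/(1+Σλh) = 0.8655/4.52 = 0.1915 J/s.
Profitability of mayflies: 0.31/7.4 = 0.04189 J/s.
Since 0.04189 < R, time spent handling mayflies is better spent searching.

No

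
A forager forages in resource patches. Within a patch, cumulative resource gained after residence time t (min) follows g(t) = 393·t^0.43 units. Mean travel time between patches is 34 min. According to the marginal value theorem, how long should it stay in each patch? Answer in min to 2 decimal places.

25.65 min

Optimal t* satisfies g'(t*) = g(t*)/(T + t*).
g'(t) = 0.43·393·t^-0.57. Setting 0.43·393·t^-0.57 = 393·t^0.43/(34+t) gives 0.43(34+t) = t, so 0.57·t = 0.43×34.
t* = 0.43×34/0.57 = 25.65 min.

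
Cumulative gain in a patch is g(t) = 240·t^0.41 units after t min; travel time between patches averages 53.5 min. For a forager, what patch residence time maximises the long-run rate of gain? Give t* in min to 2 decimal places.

37.18 min

By the marginal value theorem, leave when the instantaneous gain rate g'(t) equals the habitat-wide average g(t)/(T + t).
g'(t) = 0.41·240·t^-0.59. Setting 0.41·240·t^-0.59 = 240·t^0.41/(53.5+t) gives 0.41(53.5+t) = t, so 0.59·t = 0.41×53.5.
t* = 0.41×53.5/0.59 = 37.18 min.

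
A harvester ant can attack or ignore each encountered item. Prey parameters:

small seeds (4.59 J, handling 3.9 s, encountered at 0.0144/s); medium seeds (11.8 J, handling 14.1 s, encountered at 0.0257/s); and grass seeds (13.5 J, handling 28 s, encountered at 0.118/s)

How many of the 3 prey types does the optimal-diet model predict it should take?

Profitabilities (E/h, J/s): small seeds 1.18, medium seeds 0.837, grass seeds 0.482. Add prey in this order while the next type's profitability exceeds the intake rate on those already taken.
Rate on top 1: 0.06258. medium seeds: 0.837 > 0.06258 → include.
Rate on top 2: 0.2604. grass seeds: 0.482 > 0.2604 → include.
Optimal diet: small seeds, medium seeds, grass seeds — 3 of 3 types.

3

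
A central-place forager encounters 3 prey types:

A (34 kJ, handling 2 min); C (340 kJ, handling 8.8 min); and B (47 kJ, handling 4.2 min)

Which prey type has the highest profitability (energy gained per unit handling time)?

Profitability E/h (kJ/min): A = 34/2 = 17, C = 340/8.8 = 38.6, B = 47/4.2 = 11.2.
Ranked: C > A > B.

C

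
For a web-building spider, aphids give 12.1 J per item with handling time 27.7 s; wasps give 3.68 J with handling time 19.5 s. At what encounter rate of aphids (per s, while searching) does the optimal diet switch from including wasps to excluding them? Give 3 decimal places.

At the threshold, the rate on aphids alone equals the profitability of wasps: λ·12.1/(1 + λ·27.7) = 3.68/19.5 = 0.1887.
Rearranging, λ(12.1 − 0.1887×27.7) = 0.1887, so λ = 0.1887/6.873 = 0.02746 per s.

0.027 per s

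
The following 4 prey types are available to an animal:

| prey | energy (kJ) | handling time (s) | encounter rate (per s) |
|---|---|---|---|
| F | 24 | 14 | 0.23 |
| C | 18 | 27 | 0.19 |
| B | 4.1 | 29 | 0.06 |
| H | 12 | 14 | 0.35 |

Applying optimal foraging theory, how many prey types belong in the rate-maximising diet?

1

Profitabilities (E/h, kJ/s): F 1.71, H 0.857, C 0.667, B 0.141. Add prey in this order while the next type's profitability exceeds the intake rate on those already taken.
Rate on top 1: 1.308. H: 0.857 < 1.308 → exclude; stop.
Optimal diet: F — 1 of 4 types.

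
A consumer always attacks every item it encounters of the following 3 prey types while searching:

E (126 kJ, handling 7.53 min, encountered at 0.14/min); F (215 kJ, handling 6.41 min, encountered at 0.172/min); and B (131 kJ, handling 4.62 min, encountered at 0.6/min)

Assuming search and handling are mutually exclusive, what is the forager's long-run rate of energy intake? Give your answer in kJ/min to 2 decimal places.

22.47 kJ/min

R = Σλ_iE_i / (1 + Σλ_ih_i)
Numerator: 0.14×126 + 0.172×215 + 0.6×131 = 133.2
Denominator: 1 + 0.14×7.53 + 0.172×6.41 + 0.6×4.62 = 5.929
R = 133.2/5.929 = 22.47 kJ/min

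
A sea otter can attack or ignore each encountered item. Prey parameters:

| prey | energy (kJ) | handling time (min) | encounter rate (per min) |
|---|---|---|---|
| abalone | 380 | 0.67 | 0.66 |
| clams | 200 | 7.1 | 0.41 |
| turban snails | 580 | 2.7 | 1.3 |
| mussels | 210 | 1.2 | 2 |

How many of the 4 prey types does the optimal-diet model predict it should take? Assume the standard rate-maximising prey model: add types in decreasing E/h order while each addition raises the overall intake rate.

2

E/h in descending order: abalone 567, turban snails 215, mussels 175, clams 28.2 kJ/min. The optimal diet is the largest prefix of this list for which every included type satisfies E_i/h_i > R on the types above it.
Rate on top 1: 173.9. turban snails: 215 > 173.9 → include.
Rate on top 2: 202.9. mussels: 175 < 202.9 → exclude; stop.
Optimal diet: abalone, turban snails — 2 of 4 types.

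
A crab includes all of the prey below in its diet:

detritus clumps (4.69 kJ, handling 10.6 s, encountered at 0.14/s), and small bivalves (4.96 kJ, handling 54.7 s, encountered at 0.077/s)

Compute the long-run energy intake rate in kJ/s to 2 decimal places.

0.16 kJ/s

R = Σλ_iE_i / (1 + Σλ_ih_i)
Numerator: 0.14×4.69 + 0.077×4.96 = 1.039
Denominator: 1 + 0.14×10.6 + 0.077×54.7 = 6.696
R = 1.039/6.696 = 0.1551 kJ/s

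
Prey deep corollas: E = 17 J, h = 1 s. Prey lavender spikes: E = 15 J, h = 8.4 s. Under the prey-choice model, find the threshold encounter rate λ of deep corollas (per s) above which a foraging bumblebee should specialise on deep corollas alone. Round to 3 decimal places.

The zero-one rule: include lavender spikes iff E₂/h₂ > λE₁/(1+λh₁). Equality gives the switch point.
λE₁h₂ = E₂ + λE₂h₁ ⇒ λ = E₂/(E₁h₂ − E₂h₁) = 15/(142.8 − 15) = 0.1174 per s.

0.117 per s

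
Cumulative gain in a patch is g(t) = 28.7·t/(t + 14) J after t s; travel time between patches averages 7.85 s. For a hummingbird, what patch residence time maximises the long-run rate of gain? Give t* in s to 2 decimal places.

10.48 s

Optimal t* satisfies g'(t*) = g(t*)/(T + t*).
g'(t) = 28.7·14/(t + 14)². Setting 28.7·14/(t+14)² = 28.7t/[(t+14)(7.85+t)] gives 14(7.85+t) = t(t+14), so t² = 14×7.85 = 109.9.
t* = √109.9 = 10.48 s.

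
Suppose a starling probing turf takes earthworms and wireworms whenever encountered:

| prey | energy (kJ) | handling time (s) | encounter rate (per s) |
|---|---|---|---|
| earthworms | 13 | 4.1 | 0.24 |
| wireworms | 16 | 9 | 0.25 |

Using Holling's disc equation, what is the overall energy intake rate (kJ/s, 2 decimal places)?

1.68 kJ/s

R = (0.24×13 + 0.25×16) / (1 + 0.24×4.1 + 0.25×9) = 7.12/4.234 = 1.682 kJ/s.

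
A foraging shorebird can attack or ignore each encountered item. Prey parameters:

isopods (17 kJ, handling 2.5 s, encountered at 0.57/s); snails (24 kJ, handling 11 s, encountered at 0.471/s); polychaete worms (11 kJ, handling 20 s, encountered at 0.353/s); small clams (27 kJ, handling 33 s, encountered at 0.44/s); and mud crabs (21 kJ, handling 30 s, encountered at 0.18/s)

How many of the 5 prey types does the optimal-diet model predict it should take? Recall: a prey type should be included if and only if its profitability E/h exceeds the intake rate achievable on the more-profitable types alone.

1

E/h in descending order: isopods 6.8, snails 2.18, small clams 0.818, mud crabs 0.7, polychaete worms 0.55 kJ/s. The optimal diet is the largest prefix of this list for which every included type satisfies E_i/h_i > R on the types above it.
Rate on top 1: 3.996. snails: 2.18 < 3.996 → exclude; stop.
Optimal diet: isopods — 1 of 5 types.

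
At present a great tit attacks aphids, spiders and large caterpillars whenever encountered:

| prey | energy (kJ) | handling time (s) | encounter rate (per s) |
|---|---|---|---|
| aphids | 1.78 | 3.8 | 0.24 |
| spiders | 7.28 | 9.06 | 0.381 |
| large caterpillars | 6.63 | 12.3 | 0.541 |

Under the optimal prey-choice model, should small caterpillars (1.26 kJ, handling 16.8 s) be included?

On aphids, spiders and large caterpillars alone, R = ΣλE/(1+Σλh) = 6.788/12.02 = 0.5648 kJ/s.
Profitability of small caterpillars: 1.26/16.8 = 0.075 kJ/s.
Since 0.075 < R, time spent handling small caterpillars is better spent searching.

No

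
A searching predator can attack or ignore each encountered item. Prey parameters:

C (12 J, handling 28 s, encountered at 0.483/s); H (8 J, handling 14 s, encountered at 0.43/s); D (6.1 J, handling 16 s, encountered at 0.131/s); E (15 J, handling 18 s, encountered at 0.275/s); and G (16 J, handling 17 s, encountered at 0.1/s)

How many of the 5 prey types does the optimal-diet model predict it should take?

2

Rank by E/h (J/s): G 0.941, E 0.833, H 0.571, C 0.429, D 0.381. Include each in turn until the next type's E/h falls below the running intake rate.
Rate on top 1: 0.5926. E: 0.833 > 0.5926 → include.
Rate on top 2: 0.7484. H: 0.571 < 0.7484 → exclude; stop.
Optimal diet: G, E — 2 of 5 types.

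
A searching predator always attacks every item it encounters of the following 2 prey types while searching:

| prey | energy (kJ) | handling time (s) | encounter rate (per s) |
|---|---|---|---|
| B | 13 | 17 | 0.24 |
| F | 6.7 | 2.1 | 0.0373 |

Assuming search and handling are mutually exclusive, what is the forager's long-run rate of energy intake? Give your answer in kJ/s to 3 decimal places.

R = (0.24×13 + 0.0373×6.7) / (1 + 0.24×17 + 0.0373×2.1) = 3.37/5.158 = 0.6533 kJ/s.

0.653 kJ/s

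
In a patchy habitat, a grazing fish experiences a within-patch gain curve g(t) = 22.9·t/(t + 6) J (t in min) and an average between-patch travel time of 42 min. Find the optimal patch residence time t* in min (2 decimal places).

By the marginal value theorem, leave when the instantaneous gain rate g'(t) equals the habitat-wide average g(t)/(T + t).
g'(t) = 22.9·6/(t + 6)². Setting 22.9·6/(t+6)² = 22.9t/[(t+6)(42+t)] gives 6(42+t) = t(t+6), so t² = 6×42 = 252.
t* = √252 = 15.87 min.

15.87 min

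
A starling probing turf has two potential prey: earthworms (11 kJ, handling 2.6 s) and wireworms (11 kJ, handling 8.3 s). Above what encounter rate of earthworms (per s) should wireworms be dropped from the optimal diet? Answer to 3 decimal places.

0.175 per s

The zero-one rule: include wireworms iff E₂/h₂ > λE₁/(1+λh₁). Equality gives the switch point.
λE₁h₂ = E₂ + λE₂h₁ ⇒ λ = E₂/(E₁h₂ − E₂h₁) = 11/(91.3 − 28.6) = 0.1754 per s.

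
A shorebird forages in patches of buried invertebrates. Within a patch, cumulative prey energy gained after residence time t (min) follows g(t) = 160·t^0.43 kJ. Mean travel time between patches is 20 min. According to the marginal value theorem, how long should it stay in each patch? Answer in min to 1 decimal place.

15.1 min

By the marginal value theorem, leave when the instantaneous gain rate g'(t) equals the habitat-wide average g(t)/(T + t).
g'(t) = 0.43·160·t^-0.57. Setting 0.43·160·t^-0.57 = 160·t^0.43/(20+t) gives 0.43(20+t) = t, so 0.57·t = 0.43×20.
t* = 0.43×20/0.57 = 15.09 min.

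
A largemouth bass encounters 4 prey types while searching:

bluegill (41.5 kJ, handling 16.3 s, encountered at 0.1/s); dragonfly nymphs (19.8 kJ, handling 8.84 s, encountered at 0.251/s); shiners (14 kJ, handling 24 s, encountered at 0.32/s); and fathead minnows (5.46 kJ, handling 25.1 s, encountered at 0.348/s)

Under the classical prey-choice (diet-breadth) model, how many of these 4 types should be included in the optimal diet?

Profitabilities (E/h, kJ/s): bluegill 2.55, dragonfly nymphs 2.24, shiners 0.583, fathead minnows 0.218. Add prey in this order while the next type's profitability exceeds the intake rate on those already taken.
Rate on top 1: 1.578. dragonfly nymphs: 2.24 > 1.578 → include.
Rate on top 2: 1.881. shiners: 0.583 < 1.881 → exclude; stop.
Optimal diet: bluegill, dragonfly nymphs — 2 of 4 types.

2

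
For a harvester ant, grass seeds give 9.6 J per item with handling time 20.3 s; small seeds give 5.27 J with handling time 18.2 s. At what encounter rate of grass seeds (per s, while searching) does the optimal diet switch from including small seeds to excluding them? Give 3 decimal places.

At the threshold, the rate on grass seeds alone equals the profitability of small seeds: λ·9.6/(1 + λ·20.3) = 5.27/18.2 = 0.2896.
Rearranging, λ(9.6 − 0.2896×20.3) = 0.2896, so λ = 0.2896/3.722 = 0.0778 per s.

0.078 per s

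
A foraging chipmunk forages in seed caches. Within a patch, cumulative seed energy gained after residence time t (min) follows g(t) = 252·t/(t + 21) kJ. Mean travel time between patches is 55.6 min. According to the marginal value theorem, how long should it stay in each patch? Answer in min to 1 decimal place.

Optimal t* satisfies g'(t*) = g(t*)/(T + t*).
g'(t) = 252·21/(t + 21)². Setting 252·21/(t+21)² = 252t/[(t+21)(55.6+t)] gives 21(55.6+t) = t(t+21), so t² = 21×55.6 = 1168.
t* = √1168 = 34.17 min.

34.2 min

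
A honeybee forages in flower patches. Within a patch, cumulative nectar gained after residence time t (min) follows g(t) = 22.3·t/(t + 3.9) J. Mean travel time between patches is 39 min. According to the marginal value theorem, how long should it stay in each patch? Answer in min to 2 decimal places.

By the marginal value theorem, leave when the instantaneous gain rate g'(t) equals the habitat-wide average g(t)/(T + t).
g'(t) = 22.3·3.9/(t + 3.9)². Setting 22.3·3.9/(t+3.9)² = 22.3t/[(t+3.9)(39+t)] gives 3.9(39+t) = t(t+3.9), so t² = 3.9×39 = 152.1.
t* = √152.1 = 12.33 min.

12.33 min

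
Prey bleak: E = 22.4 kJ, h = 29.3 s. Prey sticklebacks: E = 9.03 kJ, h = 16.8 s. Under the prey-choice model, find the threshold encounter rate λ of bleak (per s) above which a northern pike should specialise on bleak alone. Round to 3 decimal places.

The zero-one rule: include sticklebacks iff E₂/h₂ > λE₁/(1+λh₁). Equality gives the switch point.
λE₁h₂ = E₂ + λE₂h₁ ⇒ λ = E₂/(E₁h₂ − E₂h₁) = 9.03/(376.3 − 264.6) = 0.08081 per s.

0.081 per s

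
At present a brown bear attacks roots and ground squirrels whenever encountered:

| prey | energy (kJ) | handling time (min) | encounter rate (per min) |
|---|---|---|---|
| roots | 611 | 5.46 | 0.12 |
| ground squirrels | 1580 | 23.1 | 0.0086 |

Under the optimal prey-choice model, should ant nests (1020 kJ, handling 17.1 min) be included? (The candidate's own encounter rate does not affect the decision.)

Yes

Current rate: (0.12×611 + 0.0086×1580)/(1 + 0.12×5.46 + 0.0086×23.1) = 46.88 kJ/min.
Profitability of ant nests: 1020/17.1 = 59.65 kJ/min.
Since 59.65 > R, including ant nests increases the long-run rate.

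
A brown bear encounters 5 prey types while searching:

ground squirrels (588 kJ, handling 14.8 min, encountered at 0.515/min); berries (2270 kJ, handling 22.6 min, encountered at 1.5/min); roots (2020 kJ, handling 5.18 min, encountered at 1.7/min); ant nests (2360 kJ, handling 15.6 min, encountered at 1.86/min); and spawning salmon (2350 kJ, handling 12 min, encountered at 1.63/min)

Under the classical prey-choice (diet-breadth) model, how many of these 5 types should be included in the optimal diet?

1

Profitabilities (E/h, kJ/min): roots 390, spawning salmon 196, ant nests 151, berries 100, ground squirrels 39.7. Add prey in this order while the next type's profitability exceeds the intake rate on those already taken.
Rate on top 1: 350.2. spawning salmon: 196 < 350.2 → exclude; stop.
Optimal diet: roots — 1 of 5 types.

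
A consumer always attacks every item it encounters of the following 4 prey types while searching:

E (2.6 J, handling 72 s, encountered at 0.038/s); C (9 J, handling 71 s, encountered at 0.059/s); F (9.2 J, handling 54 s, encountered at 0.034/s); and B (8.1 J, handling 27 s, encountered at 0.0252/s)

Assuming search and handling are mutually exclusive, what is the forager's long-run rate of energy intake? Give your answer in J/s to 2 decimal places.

R = (0.038×2.6 + 0.059×9 + 0.034×9.2 + 0.0252×8.1) / (1 + 0.038×72 + 0.059×71 + 0.034×54 + 0.0252×27) = 1.147/10.44 = 0.1098 J/s.

0.11 J/s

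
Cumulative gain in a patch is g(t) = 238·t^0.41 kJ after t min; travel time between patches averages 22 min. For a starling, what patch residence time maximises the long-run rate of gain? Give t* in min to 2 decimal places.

15.29 min

By the marginal value theorem, leave when the instantaneous gain rate g'(t) equals the habitat-wide average g(t)/(T + t).
g'(t) = 0.41·238·t^-0.59. Setting 0.41·238·t^-0.59 = 238·t^0.41/(22+t) gives 0.41(22+t) = t, so 0.59·t = 0.41×22.
t* = 0.41×22/0.59 = 15.29 min.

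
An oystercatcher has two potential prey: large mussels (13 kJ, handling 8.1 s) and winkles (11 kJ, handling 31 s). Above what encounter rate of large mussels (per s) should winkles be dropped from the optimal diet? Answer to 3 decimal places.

At the threshold, the rate on large mussels alone equals the profitability of winkles: λ·13/(1 + λ·8.1) = 11/31 = 0.3548.
Rearranging, λ(13 − 0.3548×8.1) = 0.3548, so λ = 0.3548/10.13 = 0.03504 per s.

0.035 per s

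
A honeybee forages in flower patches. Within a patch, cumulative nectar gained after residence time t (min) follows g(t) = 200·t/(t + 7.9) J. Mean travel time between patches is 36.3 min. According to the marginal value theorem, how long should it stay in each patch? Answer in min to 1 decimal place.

By the marginal value theorem, leave when the instantaneous gain rate g'(t) equals the habitat-wide average g(t)/(T + t).
g'(t) = 200·7.9/(t + 7.9)². Setting 200·7.9/(t+7.9)² = 200t/[(t+7.9)(36.3+t)] gives 7.9(36.3+t) = t(t+7.9), so t² = 7.9×36.3 = 286.8.
t* = √286.8 = 16.93 min.

16.9 min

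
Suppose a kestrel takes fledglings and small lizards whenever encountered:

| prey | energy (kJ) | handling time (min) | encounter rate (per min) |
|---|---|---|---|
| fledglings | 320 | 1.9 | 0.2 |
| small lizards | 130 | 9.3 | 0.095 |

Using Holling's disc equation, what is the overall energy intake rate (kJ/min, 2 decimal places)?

33.73 kJ/min

R = (0.2×320 + 0.095×130) / (1 + 0.2×1.9 + 0.095×9.3) = 76.35/2.264 = 33.73 kJ/min.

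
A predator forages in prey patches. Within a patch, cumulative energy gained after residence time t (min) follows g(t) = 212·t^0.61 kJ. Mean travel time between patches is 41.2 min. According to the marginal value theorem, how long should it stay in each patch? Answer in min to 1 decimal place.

64.4 min

By the marginal value theorem, leave when the instantaneous gain rate g'(t) equals the habitat-wide average g(t)/(T + t).
g'(t) = 0.61·212·t^-0.39. Setting 0.61·212·t^-0.39 = 212·t^0.61/(41.2+t) gives 0.61(41.2+t) = t, so 0.39·t = 0.61×41.2.
t* = 0.61×41.2/0.39 = 64.44 min.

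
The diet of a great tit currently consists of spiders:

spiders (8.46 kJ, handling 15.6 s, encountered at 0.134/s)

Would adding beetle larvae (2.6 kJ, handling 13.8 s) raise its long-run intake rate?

No

Intake rate on the current diet: R = (0.134×8.46) / (1 + 0.134×15.6) = 1.134/3.09 = 0.3668 kJ/s.
Profitability of beetle larvae: 2.6/13.8 = 0.1884 kJ/s.
Since 0.1884 < R, time spent handling beetle larvae is better spent searching.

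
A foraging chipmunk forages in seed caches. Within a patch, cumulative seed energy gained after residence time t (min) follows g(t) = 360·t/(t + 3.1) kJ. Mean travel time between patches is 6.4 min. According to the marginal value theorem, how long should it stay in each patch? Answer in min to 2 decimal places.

4.45 min

By the marginal value theorem, leave when the instantaneous gain rate g'(t) equals the habitat-wide average g(t)/(T + t).
g'(t) = 360·3.1/(t + 3.1)². Setting 360·3.1/(t+3.1)² = 360t/[(t+3.1)(6.4+t)] gives 3.1(6.4+t) = t(t+3.1), so t² = 3.1×6.4 = 19.84.
t* = √19.84 = 4.454 min.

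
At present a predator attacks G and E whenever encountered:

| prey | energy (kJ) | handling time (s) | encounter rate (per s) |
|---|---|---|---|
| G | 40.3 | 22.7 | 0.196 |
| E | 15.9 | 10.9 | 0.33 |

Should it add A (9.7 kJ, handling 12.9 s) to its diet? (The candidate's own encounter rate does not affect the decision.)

No

Current rate: (0.196×40.3 + 0.33×15.9)/(1 + 0.196×22.7 + 0.33×10.9) = 1.453 kJ/s.
A: E/h = 9.7/12.9 = 0.7519 kJ/s.
0.7519 < 1.453, so adding A would lower the average — exclude it.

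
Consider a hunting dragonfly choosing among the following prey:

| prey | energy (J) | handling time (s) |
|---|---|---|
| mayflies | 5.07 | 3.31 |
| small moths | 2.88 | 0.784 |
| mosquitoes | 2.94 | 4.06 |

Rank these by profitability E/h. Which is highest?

small moths

Profitability E/h (J/s): mayflies = 5.07/3.31 = 1.53, small moths = 2.88/0.784 = 3.67, mosquitoes = 2.94/4.06 = 0.724.
Ranked: small moths > mayflies > mosquitoes.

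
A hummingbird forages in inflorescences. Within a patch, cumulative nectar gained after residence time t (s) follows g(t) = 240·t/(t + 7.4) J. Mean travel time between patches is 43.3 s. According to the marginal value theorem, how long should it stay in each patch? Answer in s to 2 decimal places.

17.90 s

By the marginal value theorem, leave when the instantaneous gain rate g'(t) equals the habitat-wide average g(t)/(T + t).
g'(t) = 240·7.4/(t + 7.4)². Setting 240·7.4/(t+7.4)² = 240t/[(t+7.4)(43.3+t)] gives 7.4(43.3+t) = t(t+7.4), so t² = 7.4×43.3 = 320.4.
t* = √320.4 = 17.9 s.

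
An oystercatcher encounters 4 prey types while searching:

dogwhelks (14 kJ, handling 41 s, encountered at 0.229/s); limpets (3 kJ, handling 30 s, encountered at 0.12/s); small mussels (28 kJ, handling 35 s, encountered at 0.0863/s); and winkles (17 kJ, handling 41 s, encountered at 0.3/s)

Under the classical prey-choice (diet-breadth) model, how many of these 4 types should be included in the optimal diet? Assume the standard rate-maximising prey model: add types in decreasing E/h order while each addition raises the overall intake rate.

1

E/h in descending order: small mussels 0.8, winkles 0.415, dogwhelks 0.341, limpets 0.1 kJ/s. The optimal diet is the largest prefix of this list for which every included type satisfies E_i/h_i > R on the types above it.
Rate on top 1: 0.601. winkles: 0.415 < 0.601 → exclude; stop.
Optimal diet: small mussels — 1 of 4 types.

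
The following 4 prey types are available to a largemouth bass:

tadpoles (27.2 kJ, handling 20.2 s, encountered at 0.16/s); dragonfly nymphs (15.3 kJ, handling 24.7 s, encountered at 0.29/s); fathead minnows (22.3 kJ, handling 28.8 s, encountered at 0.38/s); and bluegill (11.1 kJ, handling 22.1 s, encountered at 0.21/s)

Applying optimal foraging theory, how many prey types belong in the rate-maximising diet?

E/h in descending order: tadpoles 1.35, fathead minnows 0.774, dragonfly nymphs 0.619, bluegill 0.502 kJ/s. The optimal diet is the largest prefix of this list for which every included type satisfies E_i/h_i > R on the types above it.
Rate on top 1: 1.028. fathead minnows: 0.774 < 1.028 → exclude; stop.
Optimal diet: tadpoles — 1 of 4 types.

1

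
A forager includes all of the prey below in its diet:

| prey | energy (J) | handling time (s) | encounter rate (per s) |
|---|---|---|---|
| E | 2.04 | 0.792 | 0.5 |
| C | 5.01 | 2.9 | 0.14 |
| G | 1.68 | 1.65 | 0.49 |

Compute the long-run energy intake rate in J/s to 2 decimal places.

0.97 J/s

Energy encountered per unit search time: 0.5×2.04 + 0.14×5.01 + 0.49×1.68 = 2.545 J/s.
Handling time per unit search time: 0.5×0.792 + 0.14×2.9 + 0.49×1.65 = 1.611.
Rate = 2.545/(1 + 1.611) = 0.9748 J/s.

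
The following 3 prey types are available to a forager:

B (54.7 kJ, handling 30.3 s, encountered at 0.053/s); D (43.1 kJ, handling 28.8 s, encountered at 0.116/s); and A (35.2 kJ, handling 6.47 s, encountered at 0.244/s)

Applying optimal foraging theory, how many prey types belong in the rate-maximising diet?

1

E/h in descending order: A 5.44, B 1.81, D 1.5 kJ/s. The optimal diet is the largest prefix of this list for which every included type satisfies E_i/h_i > R on the types above it.
Rate on top 1: 3.331. B: 1.81 < 3.331 → exclude; stop.
Optimal diet: A — 1 of 3 types.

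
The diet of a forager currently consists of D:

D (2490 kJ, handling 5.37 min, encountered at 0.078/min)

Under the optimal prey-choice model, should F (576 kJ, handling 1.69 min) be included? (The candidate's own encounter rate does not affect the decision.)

On D alone, R = ΣλE/(1+Σλh) = 194.2/1.419 = 136.9 kJ/min.
F: E/h = 576/1.69 = 340.8 kJ/min.
340.8 > 136.9, so adding F raises the average — include it.

Yes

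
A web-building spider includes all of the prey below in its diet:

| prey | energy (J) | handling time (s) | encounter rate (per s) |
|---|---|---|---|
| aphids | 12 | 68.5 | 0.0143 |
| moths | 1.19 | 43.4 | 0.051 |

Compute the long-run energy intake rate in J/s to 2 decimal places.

R = Σλ_iE_i / (1 + Σλ_ih_i)
Numerator: 0.0143×12 + 0.051×1.19 = 0.2323
Denominator: 1 + 0.0143×68.5 + 0.051×43.4 = 4.193
R = 0.2323/4.193 = 0.0554 J/s

0.06 J/s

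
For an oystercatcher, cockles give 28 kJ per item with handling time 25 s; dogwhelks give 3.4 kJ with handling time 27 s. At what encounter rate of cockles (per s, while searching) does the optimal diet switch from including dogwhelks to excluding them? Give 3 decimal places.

At the threshold, the rate on cockles alone equals the profitability of dogwhelks: λ·28/(1 + λ·25) = 3.4/27 = 0.1259.
Rearranging, λ(28 − 0.1259×25) = 0.1259, so λ = 0.1259/24.85 = 0.005067 per s.

0.005 per s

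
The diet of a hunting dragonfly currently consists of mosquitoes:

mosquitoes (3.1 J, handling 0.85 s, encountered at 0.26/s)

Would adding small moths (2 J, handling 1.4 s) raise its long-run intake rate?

On mosquitoes alone, R = ΣλE/(1+Σλh) = 0.806/1.221 = 0.6601 J/s.
Profitability of small moths: 2/1.4 = 1.429 J/s.
Since 1.429 > R, including small moths increases the long-run rate.

Yes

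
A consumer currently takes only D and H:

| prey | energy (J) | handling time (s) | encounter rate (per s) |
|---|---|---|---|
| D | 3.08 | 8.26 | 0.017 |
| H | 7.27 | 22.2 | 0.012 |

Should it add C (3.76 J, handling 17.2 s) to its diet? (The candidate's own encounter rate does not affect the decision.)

Current rate: (0.017×3.08 + 0.012×7.27)/(1 + 0.017×8.26 + 0.012×22.2) = 0.09923 J/s.
Profitability of C: 3.76/17.2 = 0.2186 J/s.
Since 0.2186 > R, including C increases the long-run rate.

Yes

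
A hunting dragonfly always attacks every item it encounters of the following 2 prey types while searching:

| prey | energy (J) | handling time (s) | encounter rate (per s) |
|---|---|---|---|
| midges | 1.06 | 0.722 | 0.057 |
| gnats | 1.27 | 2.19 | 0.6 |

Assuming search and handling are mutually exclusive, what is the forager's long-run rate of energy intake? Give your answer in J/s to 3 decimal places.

R = (0.057×1.06 + 0.6×1.27) / (1 + 0.057×0.722 + 0.6×2.19) = 0.8224/2.355 = 0.3492 J/s.

0.349 J/s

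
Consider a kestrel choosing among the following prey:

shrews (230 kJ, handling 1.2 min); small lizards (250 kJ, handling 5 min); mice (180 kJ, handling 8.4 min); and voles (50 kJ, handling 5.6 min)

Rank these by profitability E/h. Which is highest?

shrews

In descending order of E/h:
shrews: 230/1.2 = 192 kJ/min
small lizards: 250/5 = 50 kJ/min
mice: 180/8.4 = 21.4 kJ/min
voles: 50/5.6 = 8.93 kJ/min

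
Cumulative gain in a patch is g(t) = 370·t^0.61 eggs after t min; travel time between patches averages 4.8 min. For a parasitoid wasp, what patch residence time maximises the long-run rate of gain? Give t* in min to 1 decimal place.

7.5 min

By the marginal value theorem, leave when the instantaneous gain rate g'(t) equals the habitat-wide average g(t)/(T + t).
g'(t) = 0.61·370·t^-0.39. Setting 0.61·370·t^-0.39 = 370·t^0.61/(4.8+t) gives 0.61(4.8+t) = t, so 0.39·t = 0.61×4.8.
t* = 0.61×4.8/0.39 = 7.508 min.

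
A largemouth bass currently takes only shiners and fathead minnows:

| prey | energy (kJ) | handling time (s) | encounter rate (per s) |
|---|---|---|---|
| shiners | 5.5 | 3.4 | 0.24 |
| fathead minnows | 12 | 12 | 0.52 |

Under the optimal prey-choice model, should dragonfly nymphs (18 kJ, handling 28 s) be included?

No

Current rate: (0.24×5.5 + 0.52×12)/(1 + 0.24×3.4 + 0.52×12) = 0.9384 kJ/s.
dragonfly nymphs: E/h = 18/28 = 0.6429 kJ/s.
0.6429 < 0.9384, so adding dragonfly nymphs would lower the average — exclude it.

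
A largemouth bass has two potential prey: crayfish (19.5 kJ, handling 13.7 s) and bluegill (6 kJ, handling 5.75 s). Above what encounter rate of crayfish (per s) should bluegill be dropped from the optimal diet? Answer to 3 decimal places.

0.201 per s

At the threshold, the rate on crayfish alone equals the profitability of bluegill: λ·19.5/(1 + λ·13.7) = 6/5.75 = 1.043.
Rearranging, λ(19.5 − 1.043×13.7) = 1.043, so λ = 1.043/5.204 = 0.2005 per s.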